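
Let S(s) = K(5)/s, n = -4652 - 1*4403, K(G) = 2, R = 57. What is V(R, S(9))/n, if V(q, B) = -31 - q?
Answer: 88/9055 ≈ 0.0097184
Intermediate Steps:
n = -9055 (n = -4652 - 4403 = -9055)
S(s) = 2/s
V(R, S(9))/n = (-31 - 1*57)/(-9055) = (-31 - 57)*(-1/9055) = -88*(-1/9055) = 88/9055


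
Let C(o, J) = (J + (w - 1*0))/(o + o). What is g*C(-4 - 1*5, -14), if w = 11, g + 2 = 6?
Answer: ⅔ ≈ 0.66667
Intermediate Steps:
g = 4 (g = -2 + 6 = 4)
C(o, J) = (11 + J)/(2*o) (C(o, J) = (J + (11 - 1*0))/(o + o) = (J + (11 + 0))/((2*o)) = (J + 11)*(1/(2*o)) = (11 + J)*(1/(2*o)) = (11 + J)/(2*o))
g*C(-4 - 1*5, -14) = 4*((11 - 14)/(2*(-4 - 1*5))) = 4*((½)*(-3)/(-4 - 5)) = 4*((½)*(-3)/(-9)) = 4*((½)*(-⅑)*(-3)) = 4*(⅙) = ⅔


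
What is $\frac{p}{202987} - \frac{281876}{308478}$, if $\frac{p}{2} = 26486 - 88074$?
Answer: $- \frac{47607124870}{31308511893} \approx -1.5206$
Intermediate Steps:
$p = -123176$ ($p = 2 \left(26486 - 88074\right) = 2 \left(-61588\right) = -123176$)
$\frac{p}{202987} - \frac{281876}{308478} = - \frac{123176}{202987} - \frac{281876}{308478} = \left(-123176\right) \frac{1}{202987} - \frac{140938}{154239} = - \frac{123176}{202987} - \frac{140938}{154239} = - \frac{47607124870}{31308511893}$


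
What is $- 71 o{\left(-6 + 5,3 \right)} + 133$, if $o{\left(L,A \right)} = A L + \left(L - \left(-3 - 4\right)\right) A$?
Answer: $-932$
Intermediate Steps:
$o{\left(L,A \right)} = A L + A \left(7 + L\right)$ ($o{\left(L,A \right)} = A L + \left(L - -7\right) A = A L + \left(L + 7\right) A = A L + \left(7 + L\right) A = A L + A \left(7 + L\right)$)
$- 71 o{\left(-6 + 5,3 \right)} + 133 = - 71 \cdot 3 \left(7 + 2 \left(-6 + 5\right)\right) + 133 = - 71 \cdot 3 \left(7 + 2 \left(-1\right)\right) + 133 = - 71 \cdot 3 \left(7 - 2\right) + 133 = - 71 \cdot 3 \cdot 5 + 133 = \left(-71\right) 15 + 133 = -1065 + 133 = -932$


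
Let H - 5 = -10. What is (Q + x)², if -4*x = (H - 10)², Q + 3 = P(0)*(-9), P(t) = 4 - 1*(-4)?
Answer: 275625/16 ≈ 17227.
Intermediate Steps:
H = -5 (H = 5 - 10 = -5)
P(t) = 8 (P(t) = 4 + 4 = 8)
Q = -75 (Q = -3 + 8*(-9) = -3 - 72 = -75)
x = -225/4 (x = -(-5 - 10)²/4 = -¼*(-15)² = -¼*225 = -225/4 ≈ -56.250)
(Q + x)² = (-75 - 225/4)² = (-525/4)² = 275625/16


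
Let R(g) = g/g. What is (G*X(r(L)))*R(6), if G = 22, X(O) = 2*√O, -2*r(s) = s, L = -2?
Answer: 44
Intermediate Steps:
r(s) = -s/2
R(g) = 1
(G*X(r(L)))*R(6) = (22*(2*√(-½*(-2))))*1 = (22*(2*√1))*1 = (22*(2*1))*1 = (22*2)*1 = 44*1 = 44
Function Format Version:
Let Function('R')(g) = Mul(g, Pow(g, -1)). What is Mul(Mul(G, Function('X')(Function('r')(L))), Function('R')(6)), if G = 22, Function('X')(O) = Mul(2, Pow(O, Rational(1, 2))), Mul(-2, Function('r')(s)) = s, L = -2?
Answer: 44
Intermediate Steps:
Function('r')(s) = Mul(Rational(-1, 2), s)
Function('R')(g) = 1
Mul(Mul(G, Function('X')(Function('r')(L))), Function('R')(6)) = Mul(Mul(22, Mul(2, Pow(Mul(Rational(-1, 2), -2), Rational(1, 2)))), 1) = Mul(Mul(22, Mul(2, Pow(1, Rational(1, 2)))), 1) = Mul(Mul(22, Mul(2, 1)), 1) = Mul(Mul(22, 2), 1) = Mul(44, 1) = 44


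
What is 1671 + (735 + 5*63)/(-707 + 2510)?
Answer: 1004621/601 ≈ 1671.6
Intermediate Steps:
1671 + (735 + 5*63)/(-707 + 2510) = 1671 + (735 + 315)/1803 = 1671 + 1050*(1/1803) = 1671 + 350/601 = 1004621/601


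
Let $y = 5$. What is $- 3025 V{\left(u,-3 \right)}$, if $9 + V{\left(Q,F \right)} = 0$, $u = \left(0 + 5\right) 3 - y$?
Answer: $27225$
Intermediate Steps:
$u = 10$ ($u = \left(0 + 5\right) 3 - 5 = 5 \cdot 3 - 5 = 15 - 5 = 10$)
$V{\left(Q,F \right)} = -9$ ($V{\left(Q,F \right)} = -9 + 0 = -9$)
$- 3025 V{\left(u,-3 \right)} = \left(-3025\right) \left(-9\right) = 27225$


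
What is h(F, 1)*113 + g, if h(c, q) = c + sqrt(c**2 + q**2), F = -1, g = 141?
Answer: 28 + 113*sqrt(2) ≈ 187.81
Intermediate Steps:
h(F, 1)*113 + g = (-1 + sqrt((-1)**2 + 1**2))*113 + 141 = (-1 + sqrt(1 + 1))*113 + 141 = (-1 + sqrt(2))*113 + 141 = (-113 + 113*sqrt(2)) + 141 = 28 + 113*sqrt(2)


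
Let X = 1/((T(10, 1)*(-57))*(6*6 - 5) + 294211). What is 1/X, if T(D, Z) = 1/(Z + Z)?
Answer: 586655/2 ≈ 2.9333e+5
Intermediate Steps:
T(D, Z) = 1/(2*Z)
X = 2/586655 (X = 1/((((½)/1)*(-57))*(6*6 - 5) + 294211) = 1/((((½)*1)*(-57))*(36 - 5) + 294211) = 1/(((½)*(-57))*31 + 294211) = 1/(-57/2*31 + 294211) = 1/(-1767/2 + 294211) = 1/(586655/2) = 2/586655 ≈ 3.4092e-6)
1/X = 1/(2/586655) = 586655/2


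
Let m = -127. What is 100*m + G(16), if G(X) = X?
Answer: -12684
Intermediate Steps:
100*m + G(16) = 100*(-127) + 16 = -12700 + 16 = -12684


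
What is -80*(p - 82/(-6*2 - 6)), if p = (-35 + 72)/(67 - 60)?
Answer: -49600/63 ≈ -787.30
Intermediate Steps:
p = 37/7 ≈ 5.2857
-80*(p - 82/(-6*2 - 6)) = -80*(37/7 - 82/(-6*2 - 6)) = -80*(37/7 - 82/(-12 - 6)) = -80*(37/7 - 82/(-18)) = -80*(37/7 - 82*(-1/18)) = -80*(37/7 + 41/9) = -80*620/63 = -49600/63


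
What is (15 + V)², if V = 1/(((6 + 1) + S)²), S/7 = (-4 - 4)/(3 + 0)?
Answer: 337971456/1500625 ≈ 225.22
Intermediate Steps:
S = -56/3 (S = 7*((-4 - 4)/(3 + 0)) = 7*(-8/3) = -56/3 ≈ -18.667)
V = 9/1225 (V = 1/(((6 + 1) - 56/3)²) = 1/((7 - 56/3)²) = 1/((-35/3)²) = 1/(1225/9) = 9/1225 ≈ 0.0073469)
(15 + V)² = (15 + 9/1225)² = (18384/1225)² = 337971456/1500625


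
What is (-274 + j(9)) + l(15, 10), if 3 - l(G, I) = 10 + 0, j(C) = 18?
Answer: -263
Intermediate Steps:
l(G, I) = -7 (l(G, I) = 3 - (10 + 0) = 3 - 1*10 = 3 - 10 = -7)
(-274 + j(9)) + l(15, 10) = (-274 + 18) - 7 = -256 - 7 = -263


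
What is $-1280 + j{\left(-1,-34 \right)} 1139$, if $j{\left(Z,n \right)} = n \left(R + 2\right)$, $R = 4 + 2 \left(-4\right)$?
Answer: $76172$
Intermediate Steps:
$R = -4$ ($R = 4 - 8 = -4$)
$j{\left(Z,n \right)} = - 2 n$ ($j{\left(Z,n \right)} = n \left(-4 + 2\right) = n \left(-2\right) = - 2 n$)
$-1280 + j{\left(-1,-34 \right)} 1139 = -1280 + \left(-2\right) \left(-34\right) 1139 = -1280 + 68 \cdot 1139 = -1280 + 77452 = 76172$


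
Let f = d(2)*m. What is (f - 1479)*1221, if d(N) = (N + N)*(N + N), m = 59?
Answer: -653235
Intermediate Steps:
d(N) = 4*N² (d(N) = (2*N)*(2*N) = 4*N²)
f = 944 (f = (4*2²)*59 = (4*4)*59 = 16*59 = 944)
(f - 1479)*1221 = (944 - 1479)*1221 = -535*1221 = -653235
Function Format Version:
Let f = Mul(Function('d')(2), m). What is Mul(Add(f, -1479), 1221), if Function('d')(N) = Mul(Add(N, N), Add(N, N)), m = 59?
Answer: -653235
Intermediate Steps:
Function('d')(N) = Mul(4, Pow(N, 2)) (Function('d')(N) = Mul(Mul(2, N), Mul(2, N)) = Mul(4, Pow(N, 2)))
f = 944 (f = Mul(Mul(4, Pow(2, 2)), 59) = Mul(Mul(4, 4), 59) = Mul(16, 59) = 944)
Mul(Add(f, -1479), 1221) = Mul(Add(944, -1479), 1221) = Mul(-535, 1221) = -653235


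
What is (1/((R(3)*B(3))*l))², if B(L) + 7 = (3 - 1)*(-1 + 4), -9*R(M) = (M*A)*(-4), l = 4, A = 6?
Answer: 1/1024 ≈ 0.00097656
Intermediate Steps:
R(M) = 8*M/3 (R(M) = -M*6*(-4)/9 = -6*M*(-4)/9 = -(-8)*M/3 = 8*M/3)
B(L) = -1 (B(L) = -7 + (3 - 1)*(-1 + 4) = -7 + 2*3 = -7 + 6 = -1)
(1/((R(3)*B(3))*l))² = (1/((((8/3)*3)*(-1))*4))² = (1/((8*(-1))*4))² = (1/(-8*4))² = (1/(-32))² = (-1/32)² = 1/1024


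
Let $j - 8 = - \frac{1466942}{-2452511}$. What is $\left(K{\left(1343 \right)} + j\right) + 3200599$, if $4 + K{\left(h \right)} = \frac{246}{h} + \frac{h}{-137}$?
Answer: $\frac{1444235871263533408}{451239951401} \approx 3.2006 \cdot 10^{6}$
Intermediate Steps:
$K{\left(h \right)} = -4 + \frac{246}{h} - \frac{h}{137}$ ($K{\left(h \right)} = -4 + \left(\frac{246}{h} + \frac{h}{-137}\right) = -4 + \left(\frac{246}{h} + h \left(- \frac{1}{137}\right)\right) = -4 - \left(- \frac{246}{h} + \frac{h}{137}\right) = -4 + \frac{246}{h} - \frac{h}{137}$)
$j = \frac{21087030}{2452511}$ ($j = 8 - \frac{1466942}{-2452511} = 8 - - \frac{1466942}{2452511} = 8 + \frac{1466942}{2452511} = \frac{21087030}{2452511} \approx 8.5981$)
$\left(K{\left(1343 \right)} + j\right) + 3200599 = \left(\left(-4 + \frac{246}{1343} - \frac{1343}{137}\right) + \frac{21087030}{2452511}\right) + 3200599 = \left(- \frac{2505911}{183991} + \frac{21087030}{2452511}\right) + 3200599 = - \frac{2265950555791}{451239951401} + 3200599 = \frac{1444235871263533408}{451239951401}$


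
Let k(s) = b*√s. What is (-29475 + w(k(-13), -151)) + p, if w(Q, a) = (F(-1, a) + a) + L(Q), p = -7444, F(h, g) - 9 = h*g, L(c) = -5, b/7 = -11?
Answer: -36915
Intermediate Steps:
b = -77 (b = 7*(-11) = -77)
F(h, g) = 9 + g*h (F(h, g) = 9 + h*g = 9 + g*h)
k(s) = -77*√s
w(Q, a) = 4 (w(Q, a) = ((9 + a*(-1)) + a) - 5 = ((9 - a) + a) - 5 = 9 - 5 = 4)
(-29475 + w(k(-13), -151)) + p = (-29475 + 4) - 7444 = -29471 - 7444 = -36915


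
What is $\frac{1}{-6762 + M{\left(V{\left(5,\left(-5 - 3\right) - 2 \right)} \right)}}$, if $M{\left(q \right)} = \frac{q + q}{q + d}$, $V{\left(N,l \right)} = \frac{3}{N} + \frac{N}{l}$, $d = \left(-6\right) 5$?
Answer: $- \frac{299}{2021840} \approx -0.00014789$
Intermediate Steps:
$d = -30$
$M{\left(q \right)} = \frac{2 q}{-30 + q}$ ($M{\left(q \right)} = \frac{q + q}{q - 30} = \frac{2 q}{-30 + q}$)
$\frac{1}{-6762 + M{\left(V{\left(5,\left(-5 - 3\right) - 2 \right)} \right)}} = \frac{1}{-6762 + \frac{2 \left(\frac{3}{5} + \frac{5}{\left(-5 - 3\right) - 2}\right)}{-30 + \left(\frac{3}{5} + \frac{5}{\left(-5 - 3\right) - 2}\right)}} = \frac{1}{-6762 + \frac{2 \left(3 \cdot \frac{1}{5} + \frac{5}{-8 - 2}\right)}{-30 + \left(3 \cdot \frac{1}{5} + \frac{5}{-8 - 2}\right)}} = \frac{1}{-6762 + \frac{2 \left(\frac{3}{5} + \frac{5}{-10}\right)}{-30 + \left(\frac{3}{5} + \frac{5}{-10}\right)}} = \frac{1}{-6762 + \frac{2 \left(\frac{3}{5} + 5 \left(- \frac{1}{10}\right)\right)}{-30 + \left(\frac{3}{5} + 5 \left(- \frac{1}{10}\right)\right)}} = \frac{1}{-6762 + \frac{2 \left(\frac{3}{5} - \frac{1}{2}\right)}{-30 + \left(\frac{3}{5} - \frac{1}{2}\right)}} = \frac{1}{-6762 + 2 \cdot \frac{1}{10} \frac{1}{-30 + \frac{1}{10}}} = \frac{1}{-6762 + 2 \cdot \frac{1}{10} \frac{1}{- \frac{299}{10}}} = \frac{1}{-6762 + 2 \cdot \frac{1}{10} \left(- \frac{10}{299}\right)} = \frac{1}{-6762 - \frac{2}{299}} = \frac{1}{- \frac{2021840}{299}} = - \frac{299}{2021840}$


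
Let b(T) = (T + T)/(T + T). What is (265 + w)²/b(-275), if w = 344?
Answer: 370881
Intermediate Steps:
b(T) = 1 (b(T) = (2*T)/((2*T)) = (2*T)*(1/(2*T)) = 1)
(265 + w)²/b(-275) = (265 + 344)²/1 = 609²*1 = 370881*1 = 370881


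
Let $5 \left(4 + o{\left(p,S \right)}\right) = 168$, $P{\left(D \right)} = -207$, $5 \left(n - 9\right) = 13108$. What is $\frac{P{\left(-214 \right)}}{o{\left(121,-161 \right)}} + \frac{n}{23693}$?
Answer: $- \frac{120664631}{17532820} \approx -6.8822$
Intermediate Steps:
$n = \frac{13153}{5}$ ($n = 9 + \frac{1}{5} \cdot 13108 = 9 + \frac{13108}{5} = \frac{13153}{5} \approx 2630.6$)
$o{\left(p,S \right)} = \frac{148}{5}$ ($o{\left(p,S \right)} = -4 + \frac{1}{5} \cdot 168 = -4 + \frac{168}{5} = \frac{148}{5}$)
$\frac{P{\left(-214 \right)}}{o{\left(121,-161 \right)}} + \frac{n}{23693} = - \frac{207}{\frac{148}{5}} + \frac{13153}{5 \cdot 23693} = \left(-207\right) \frac{5}{148} + \frac{13153}{5} \cdot \frac{1}{23693} = - \frac{1035}{148} + \frac{13153}{118465} = - \frac{120664631}{17532820}$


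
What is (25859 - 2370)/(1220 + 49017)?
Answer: 23489/50237 ≈ 0.46756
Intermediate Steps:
(25859 - 2370)/(1220 + 49017) = 23489/50237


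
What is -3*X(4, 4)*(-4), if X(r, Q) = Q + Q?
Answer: 96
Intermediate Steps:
X(r, Q) = 2*Q
-3*X(4, 4)*(-4) = -6*4*(-4) = -3*8*(-4) = -24*(-4) = 96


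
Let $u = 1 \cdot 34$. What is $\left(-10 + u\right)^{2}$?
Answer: $576$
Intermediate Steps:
$u = 34$
$\left(-10 + u\right)^{2} = \left(-10 + 34\right)^{2} = 24^{2} = 576$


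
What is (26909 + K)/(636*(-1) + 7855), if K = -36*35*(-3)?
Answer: 30689/7219 ≈ 4.2511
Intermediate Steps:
K = 3780 (K = -1260*(-3) = 3780)
(26909 + K)/(636*(-1) + 7855) = (26909 + 3780)/(636*(-1) + 7855) = 30689/(-636 + 7855) = 30689/7219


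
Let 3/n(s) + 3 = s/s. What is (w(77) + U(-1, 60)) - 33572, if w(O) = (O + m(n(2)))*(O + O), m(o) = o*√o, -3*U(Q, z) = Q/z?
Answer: -3908519/180 - 231*I*√6/2 ≈ -21714.0 - 282.92*I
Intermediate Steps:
U(Q, z) = -Q/(3*z)
n(s) = -3/2 (n(s) = 3/(-3 + s/s) = 3/(-3 + 1) = 3/(-2) = 3*(-½) = -3/2)
m(o) = o^(3/2)
w(O) = 2*O*(O - 3*I*√6/4) (w(O) = (O + (-3/2)^(3/2))*(O + O) = (O - 3*I*√6/4)*(2*O) = 2*O*(O - 3*I*√6/4))
(w(77) + U(-1, 60)) - 33572 = ((½)*77*(4*77 - 3*I*√6) - ⅓*(-1)/60) - 33572 = ((½)*77*(308 - 3*I*√6) - ⅓*(-1)*1/60) - 33572 = ((11858 - 231*I*√6/2) + 1/180) - 33572 = (2134441/180 - 231*I*√6/2) - 33572 = -3908519/180 - 231*I*√6/2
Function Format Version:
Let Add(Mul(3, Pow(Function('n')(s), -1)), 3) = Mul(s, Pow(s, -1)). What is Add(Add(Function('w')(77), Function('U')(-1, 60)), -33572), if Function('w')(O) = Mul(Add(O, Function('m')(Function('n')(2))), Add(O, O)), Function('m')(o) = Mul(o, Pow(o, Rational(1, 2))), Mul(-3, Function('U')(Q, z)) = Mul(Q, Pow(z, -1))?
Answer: Add(Rational(-3908519, 180), Mul(Rational(-231, 2), I, Pow(6, Rational(1, 2)))) ≈ Add(-21714., Mul(-282.92, I))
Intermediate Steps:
Function('U')(Q, z) = Mul(Rational(-1, 3), Q, Pow(z, -1)) (Function('U')(Q, z) = Mul(Rational(-1, 3), Mul(Q, Pow(z, -1))) = Mul(Rational(-1, 3), Q, Pow(z, -1)))
Function('n')(s) = Rational(-3, 2) (Function('n')(s) = Mul(3, Pow(Add(-3, Mul(s, Pow(s, -1))), -1)) = Mul(3, Pow(Add(-3, 1), -1)) = Mul(3, Pow(-2, -1)) = Mul(3, Rational(-1, 2)) = Rational(-3, 2))
Function('m')(o) = Pow(o, Rational(3, 2))
Function('w')(O) = Mul(2, O, Add(O, Mul(Rational(-3, 4), I, Pow(6, Rational(1, 2))))) (Function('w')(O) = Mul(Add(O, Pow(Rational(-3, 2), Rational(3, 2))), Add(O, O)) = Mul(Add(O, Mul(Rational(-3, 4), I, Pow(6, Rational(1, 2)))), Mul(2, O)) = Mul(2, O, Add(O, Mul(Rational(-3, 4), I, Pow(6, Rational(1, 2))))))
Add(Add(Function('w')(77), Function('U')(-1, 60)), -33572) = Add(Add(Mul(Rational(1, 2), 77, Add(Mul(4, 77), Mul(-3, I, Pow(6, Rational(1, 2))))), Mul(Rational(-1, 3), -1, Pow(60, -1))), -33572) = Add(Add(Mul(Rational(1, 2), 77, Add(308, Mul(-3, I, Pow(6, Rational(1, 2))))), Mul(Rational(-1, 3), -1, Rational(1, 60))), -33572) = Add(Add(Add(11858, Mul(Rational(-231, 2), I, Pow(6, Rational(1, 2)))), Rational(1, 180)), -33572) = Add(Add(Rational(2134441, 180), Mul(Rational(-231, 2), I, Pow(6, Rational(1, 2)))), -33572) = Add(Rational(-3908519, 180), Mul(Rational(-231, 2), I, Pow(6, Rational(1, 2))))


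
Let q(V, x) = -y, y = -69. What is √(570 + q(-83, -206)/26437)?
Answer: 27*√546479227/26437 ≈ 23.875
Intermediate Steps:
q(V, x) = 69 (q(V, x) = -1*(-69) = 69)
√(570 + q(-83, -206)/26437) = √(570 + 69/26437) = √(15069159/26437) = 27*√546479227/26437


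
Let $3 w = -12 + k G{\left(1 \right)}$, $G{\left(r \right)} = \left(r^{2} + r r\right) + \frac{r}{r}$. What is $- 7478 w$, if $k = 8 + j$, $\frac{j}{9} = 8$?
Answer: $-568328$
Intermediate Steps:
$j = 72$ ($j = 9 \cdot 8 = 72$)
$k = 80$ ($k = 8 + 72 = 80$)
$G{\left(r \right)} = 1 + 2 r^{2}$ ($G{\left(r \right)} = \left(r^{2} + r^{2}\right) + 1 = 2 r^{2} + 1 = 1 + 2 r^{2}$)
$w = 76$ ($w = \frac{-12 + 80 \left(1 + 2 \cdot 1^{2}\right)}{3} = \frac{-12 + 80 \left(1 + 2 \cdot 1\right)}{3} = \frac{-12 + 80 \left(1 + 2\right)}{3} = \frac{-12 + 80 \cdot 3}{3} = \frac{-12 + 240}{3} = \frac{1}{3} \cdot 228 = 76$)
$- 7478 w = \left(-7478\right) 76 = -568328$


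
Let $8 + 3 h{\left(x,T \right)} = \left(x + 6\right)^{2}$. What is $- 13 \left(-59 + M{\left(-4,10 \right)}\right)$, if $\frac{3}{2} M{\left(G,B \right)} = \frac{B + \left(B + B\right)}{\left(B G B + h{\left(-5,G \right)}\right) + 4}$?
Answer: $\frac{183469}{239} \approx 767.65$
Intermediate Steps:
$h{\left(x,T \right)} = - \frac{8}{3} + \frac{\left(6 + x\right)^{2}}{3}$ ($h{\left(x,T \right)} = - \frac{8}{3} + \frac{\left(x + 6\right)^{2}}{3} = - \frac{8}{3} + \frac{\left(6 + x\right)^{2}}{3}$)
$M{\left(G,B \right)} = \frac{2 B}{\frac{5}{3} + G B^{2}}$ ($M{\left(G,B \right)} = \frac{2 \frac{B + \left(B + B\right)}{\left(B G B - \left(\frac{8}{3} - \frac{\left(6 - 5\right)^{2}}{3}\right)\right) + 4}}{3} = \frac{2 \frac{B + 2 B}{\left(G B^{2} - \left(\frac{8}{3} - \frac{1^{2}}{3}\right)\right) + 4}}{3} = \frac{2 \frac{3 B}{\left(G B^{2} + \left(- \frac{8}{3} + \frac{1}{3} \cdot 1\right)\right) + 4}}{3} = \frac{2 \frac{3 B}{\left(G B^{2} + \left(- \frac{8}{3} + \frac{1}{3}\right)\right) + 4}}{3} = \frac{2 \frac{3 B}{\left(G B^{2} - \frac{7}{3}\right) + 4}}{3} = \frac{2 \frac{3 B}{\left(- \frac{7}{3} + G B^{2}\right) + 4}}{3} = \frac{2 \frac{3 B}{\frac{5}{3} + G B^{2}}}{3} = \frac{2 B}{\frac{5}{3} + G B^{2}}$)
$- 13 \left(-59 + M{\left(-4,10 \right)}\right) = - 13 \left(-59 + 6 \cdot 10 \frac{1}{5 + 3 \left(-4\right) 10^{2}}\right) = - 13 \left(-59 + 6 \cdot 10 \frac{1}{5 + 3 \left(-4\right) 100}\right) = - 13 \left(-59 + 6 \cdot 10 \frac{1}{5 - 1200}\right) = - 13 \left(-59 + 6 \cdot 10 \frac{1}{-1195}\right) = - 13 \left(-59 + 6 \cdot 10 \left(- \frac{1}{1195}\right)\right) = - 13 \left(-59 - \frac{12}{239}\right) = \left(-13\right) \left(- \frac{14113}{239}\right) = \frac{183469}{239}$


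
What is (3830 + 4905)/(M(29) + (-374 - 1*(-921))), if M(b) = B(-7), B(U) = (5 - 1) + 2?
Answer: 8735/553 ≈ 15.796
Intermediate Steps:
B(U) = 6 (B(U) = 4 + 2 = 6)
M(b) = 6
(3830 + 4905)/(M(29) + (-374 - 1*(-921))) = (3830 + 4905)/(6 + (-374 - 1*(-921))) = 8735/(6 + (-374 + 921)) = 8735/(6 + 547) = 8735/553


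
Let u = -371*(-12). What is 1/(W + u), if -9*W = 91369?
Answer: -9/51301 ≈ -0.00017544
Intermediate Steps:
W = -91369/9 (W = -⅑*91369 = -91369/9 ≈ -10152.)
u = 4452
1/(W + u) = 1/(-91369/9 + 4452) = 1/(-51301/9) = -9/51301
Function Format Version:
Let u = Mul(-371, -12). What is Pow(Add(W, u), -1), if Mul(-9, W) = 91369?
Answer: Rational(-9, 51301) ≈ -0.00017544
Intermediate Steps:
W = Rational(-91369, 9) (W = Mul(Rational(-1, 9), 91369) = Rational(-91369, 9) ≈ -10152.)
u = 4452
Pow(Add(W, u), -1) = Pow(Add(Rational(-91369, 9), 4452), -1) = Pow(Rational(-51301, 9), -1) = Rational(-9, 51301)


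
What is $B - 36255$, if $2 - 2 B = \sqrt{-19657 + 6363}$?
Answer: $-36254 - \frac{17 i \sqrt{46}}{2} \approx -36254.0 - 57.65 i$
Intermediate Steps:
$B = 1 - \frac{17 i \sqrt{46}}{2}$ ($B = 1 - \frac{\sqrt{-19657 + 6363}}{2} = 1 - \frac{\sqrt{-13294}}{2} = 1 - \frac{17 i \sqrt{46}}{2} \approx 1.0 - 57.65 i$)
$B - 36255 = \left(1 - \frac{17 i \sqrt{46}}{2}\right) - 36255 = -36254 - \frac{17 i \sqrt{46}}{2}$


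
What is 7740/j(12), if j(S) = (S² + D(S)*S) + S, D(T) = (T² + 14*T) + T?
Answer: 645/337 ≈ 1.9139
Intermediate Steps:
D(T) = T² + 15*T
j(S) = S + S² + S²*(15 + S) (j(S) = (S² + (S*(15 + S))*S) + S = (S² + S²*(15 + S)) + S = S + S² + S²*(15 + S))
7740/j(12) = 7740/((12*(1 + 12 + 12*(15 + 12)))) = 7740/((12*(1 + 12 + 12*27))) = 7740/((12*(1 + 12 + 324))) = 7740/((12*337)) = 7740/4044 = 7740*(1/4044) = 645/337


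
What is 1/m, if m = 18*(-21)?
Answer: -1/378 ≈ -0.0026455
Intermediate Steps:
m = -378
1/m = 1/(-378) = -1/378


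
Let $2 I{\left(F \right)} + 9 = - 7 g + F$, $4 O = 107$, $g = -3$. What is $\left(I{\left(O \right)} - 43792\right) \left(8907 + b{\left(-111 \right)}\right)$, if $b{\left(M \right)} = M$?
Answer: $- \frac{770048019}{2} \approx -3.8502 \cdot 10^{8}$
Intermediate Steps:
$O = \frac{107}{4}$ ($O = \frac{1}{4} \cdot 107 = \frac{107}{4} \approx 26.75$)
$I{\left(F \right)} = 6 + \frac{F}{2}$ ($I{\left(F \right)} = - \frac{9}{2} + \frac{\left(-7\right) \left(-3\right) + F}{2} = - \frac{9}{2} + \frac{21 + F}{2} = - \frac{9}{2} + \left(\frac{21}{2} + \frac{F}{2}\right) = 6 + \frac{F}{2}$)
$\left(I{\left(O \right)} - 43792\right) \left(8907 + b{\left(-111 \right)}\right) = \left(\left(6 + \frac{1}{2} \cdot \frac{107}{4}\right) - 43792\right) \left(8907 - 111\right) = \left(\left(6 + \frac{107}{8}\right) - 43792\right) 8796 = \left(\frac{155}{8} - 43792\right) 8796 = \left(- \frac{350181}{8}\right) 8796 = - \frac{770048019}{2}$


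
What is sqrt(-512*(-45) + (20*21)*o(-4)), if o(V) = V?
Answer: 4*sqrt(1335) ≈ 146.15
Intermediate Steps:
sqrt(-512*(-45) + (20*21)*o(-4)) = sqrt(-512*(-45) + (20*21)*(-4)) = sqrt(23040 + 420*(-4)) = sqrt(23040 - 1680) = sqrt(21360) = 4*sqrt(1335)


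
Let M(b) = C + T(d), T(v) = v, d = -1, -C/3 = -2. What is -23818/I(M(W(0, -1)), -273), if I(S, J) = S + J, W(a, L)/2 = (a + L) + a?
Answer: 11909/134 ≈ 88.873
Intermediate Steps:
C = 6 (C = -3*(-2) = 6)
W(a, L) = 2*L + 4*a (W(a, L) = 2*((a + L) + a) = 2*((L + a) + a) = 2*(L + 2*a) = 2*L + 4*a)
M(b) = 5 (M(b) = 6 - 1 = 5)
I(S, J) = J + S
-23818/I(M(W(0, -1)), -273) = -23818/(-273 + 5) = -23818/(-268) = -23818*(-1/268) = 11909/134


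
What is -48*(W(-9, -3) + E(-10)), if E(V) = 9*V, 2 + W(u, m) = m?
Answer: 4560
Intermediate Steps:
W(u, m) = -2 + m
-48*(W(-9, -3) + E(-10)) = -48*((-2 - 3) + 9*(-10)) = -48*(-5 - 90) = -48*(-95) = 4560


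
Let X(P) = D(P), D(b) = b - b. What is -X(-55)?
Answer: 0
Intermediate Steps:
D(b) = 0
X(P) = 0
-X(-55) = -1*0 = 0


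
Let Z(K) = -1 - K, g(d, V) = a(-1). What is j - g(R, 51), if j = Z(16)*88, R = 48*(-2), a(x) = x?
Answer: -1495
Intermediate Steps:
R = -96
g(d, V) = -1
j = -1496 (j = (-1 - 1*16)*88 = (-1 - 16)*88 = -17*88 = -1496)
j - g(R, 51) = -1496 - 1*(-1) = -1496 + 1 = -1495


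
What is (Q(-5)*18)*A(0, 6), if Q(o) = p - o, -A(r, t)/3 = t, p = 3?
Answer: -2592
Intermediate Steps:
A(r, t) = -3*t
Q(o) = 3 - o
(Q(-5)*18)*A(0, 6) = ((3 - 1*(-5))*18)*(-3*6) = ((3 + 5)*18)*(-18) = (8*18)*(-18) = 144*(-18) = -2592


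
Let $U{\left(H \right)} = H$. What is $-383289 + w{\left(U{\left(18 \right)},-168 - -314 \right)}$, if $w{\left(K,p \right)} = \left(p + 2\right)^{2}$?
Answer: $-361385$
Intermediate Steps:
$w{\left(K,p \right)} = \left(2 + p\right)^{2}$
$-383289 + w{\left(U{\left(18 \right)},-168 - -314 \right)} = -383289 + \left(2 - -146\right)^{2} = -383289 + \left(2 + \left(-168 + 314\right)\right)^{2} = -383289 + \left(2 + 146\right)^{2} = -383289 + 148^{2} = -383289 + 21904 = -361385$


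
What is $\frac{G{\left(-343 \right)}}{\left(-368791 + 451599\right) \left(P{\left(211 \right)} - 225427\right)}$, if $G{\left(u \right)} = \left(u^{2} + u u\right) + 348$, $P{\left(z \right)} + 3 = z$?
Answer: $- \frac{117823}{9324967476} \approx -1.2635 \cdot 10^{-5}$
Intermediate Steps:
$P{\left(z \right)} = -3 + z$
$G{\left(u \right)} = 348 + 2 u^{2}$ ($G{\left(u \right)} = \left(u^{2} + u^{2}\right) + 348 = 2 u^{2} + 348 = 348 + 2 u^{2}$)
$\frac{G{\left(-343 \right)}}{\left(-368791 + 451599\right) \left(P{\left(211 \right)} - 225427\right)} = \frac{348 + 2 \left(-343\right)^{2}}{\left(-368791 + 451599\right) \left(\left(-3 + 211\right) - 225427\right)} = \frac{348 + 2 \cdot 117649}{82808 \left(208 - 225427\right)} = \frac{348 + 235298}{82808 \left(-225219\right)} = \frac{235646}{-18649934952} = 235646 \left(- \frac{1}{18649934952}\right) = - \frac{117823}{9324967476}$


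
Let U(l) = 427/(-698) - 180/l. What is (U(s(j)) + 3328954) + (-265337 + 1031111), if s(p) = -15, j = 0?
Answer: 2858128093/698 ≈ 4.0947e+6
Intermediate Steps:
U(l) = -427/698 - 180/l (U(l) = 427*(-1/698) - 180/l = -427/698 - 180/l)
(U(s(j)) + 3328954) + (-265337 + 1031111) = ((-427/698 - 180/(-15)) + 3328954) + (-265337 + 1031111) = ((-427/698 - 180*(-1/15)) + 3328954) + 765774 = ((-427/698 + 12) + 3328954) + 765774 = (7949/698 + 3328954) + 765774 = 2323617841/698 + 765774 = 2858128093/698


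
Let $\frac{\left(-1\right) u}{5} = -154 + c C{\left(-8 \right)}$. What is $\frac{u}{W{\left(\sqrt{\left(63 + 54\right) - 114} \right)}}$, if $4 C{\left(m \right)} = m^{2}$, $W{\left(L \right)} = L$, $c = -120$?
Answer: $\frac{10370 \sqrt{3}}{3} \approx 5987.1$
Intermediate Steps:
$C{\left(m \right)} = \frac{m^{2}}{4}$
$u = 10370$ ($u = - 5 \left(-154 - 120 \frac{\left(-8\right)^{2}}{4}\right) = - 5 \left(-154 - 120 \cdot \frac{1}{4} \cdot 64\right) = - 5 \left(-154 - 1920\right) = \left(-5\right) \left(-2074\right) = 10370$)
$\frac{u}{W{\left(\sqrt{\left(63 + 54\right) - 114} \right)}} = \frac{10370}{\sqrt{\left(63 + 54\right) - 114}} = \frac{10370}{\sqrt{117 - 114}} = \frac{10370}{\sqrt{3}} = 10370 \frac{\sqrt{3}}{3} = \frac{10370 \sqrt{3}}{3}$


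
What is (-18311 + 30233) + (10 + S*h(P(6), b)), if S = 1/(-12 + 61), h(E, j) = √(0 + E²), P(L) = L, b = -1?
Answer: 584674/49 ≈ 11932.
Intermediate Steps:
h(E, j) = √(E²)
S = 1/49 ≈ 0.020408
(-18311 + 30233) + (10 + S*h(P(6), b)) = (-18311 + 30233) + (10 + √(6²)/49) = 11922 + (10 + √36/49) = 11922 + (10 + (1/49)*6) = 11922 + (10 + 6/49) = 11922 + 496/49 = 584674/49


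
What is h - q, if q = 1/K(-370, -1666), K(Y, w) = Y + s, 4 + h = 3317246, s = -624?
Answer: 3297338549/994 ≈ 3.3172e+6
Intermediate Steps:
h = 3317242 (h = -4 + 3317246 = 3317242)
K(Y, w) = -624 + Y (K(Y, w) = Y - 624 = -624 + Y)
q = -1/994 (q = 1/(-624 - 370) = 1/(-994) = -1/994 ≈ -0.0010060)
h - q = 3317242 - 1*(-1/994) = 3317242 + 1/994 = 3297338549/994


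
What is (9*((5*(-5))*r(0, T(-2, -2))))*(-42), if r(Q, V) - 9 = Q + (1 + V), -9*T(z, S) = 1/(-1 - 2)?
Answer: 94850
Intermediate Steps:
T(z, S) = 1/27 (T(z, S) = -1/(9*(-1 - 2)) = -1/9/(-3) = -1/9*(-1/3) = 1/27)
r(Q, V) = 10 + Q + V (r(Q, V) = 9 + (Q + (1 + V)) = 9 + (1 + Q + V) = 10 + Q + V)
(9*((5*(-5))*r(0, T(-2, -2))))*(-42) = (9*((5*(-5))*(10 + 0 + 1/27)))*(-42) = (9*(-25*271/27))*(-42) = (9*(-6775/27))*(-42) = -6775/3*(-42) = 94850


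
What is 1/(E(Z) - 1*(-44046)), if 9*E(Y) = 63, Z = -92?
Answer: 1/44053 ≈ 2.2700e-5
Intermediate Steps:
E(Y) = 7 (E(Y) = (⅑)*63 = 7)
1/(E(Z) - 1*(-44046)) = 1/(7 - 1*(-44046)) = 1/(7 + 44046) = 1/44053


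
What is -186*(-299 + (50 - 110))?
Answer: 66774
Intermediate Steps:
-186*(-299 + (50 - 110)) = -186*(-299 - 60) = -186*(-359) = 66774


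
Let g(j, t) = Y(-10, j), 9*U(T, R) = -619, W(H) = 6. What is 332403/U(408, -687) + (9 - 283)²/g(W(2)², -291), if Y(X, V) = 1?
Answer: 70243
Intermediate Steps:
U(T, R) = -619/9 (U(T, R) = (⅑)*(-619) = -619/9)
g(j, t) = 1
332403/U(408, -687) + (9 - 283)²/g(W(2)², -291) = 332403/(-619/9) + (9 - 283)²/1 = 332403*(-9/619) + (-274)²*1 = -4833 + 75076*1 = -4833 + 75076 = 70243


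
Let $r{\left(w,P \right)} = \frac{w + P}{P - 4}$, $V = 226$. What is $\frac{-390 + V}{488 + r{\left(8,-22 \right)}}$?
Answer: $- \frac{2132}{6351} \approx -0.3357$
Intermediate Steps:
$r{\left(w,P \right)} = \frac{P + w}{-4 + P}$
$\frac{-390 + V}{488 + r{\left(8,-22 \right)}} = \frac{-390 + 226}{488 + \frac{-22 + 8}{-4 - 22}} = - \frac{164}{488 + \frac{1}{-26} \left(-14\right)} = - \frac{164}{488 - - \frac{7}{13}} = - \frac{164}{488 + \frac{7}{13}} = - \frac{164}{\frac{6351}{13}} = \left(-164\right) \frac{13}{6351} = - \frac{2132}{6351}$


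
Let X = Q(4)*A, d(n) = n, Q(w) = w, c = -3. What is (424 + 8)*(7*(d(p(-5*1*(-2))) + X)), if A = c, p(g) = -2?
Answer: -42336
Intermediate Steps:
A = -3
X = -12 (X = 4*(-3) = -12)
(424 + 8)*(7*(d(p(-5*1*(-2))) + X)) = (424 + 8)*(7*(-2 - 12)) = 432*(7*(-14)) = 432*(-98) = -42336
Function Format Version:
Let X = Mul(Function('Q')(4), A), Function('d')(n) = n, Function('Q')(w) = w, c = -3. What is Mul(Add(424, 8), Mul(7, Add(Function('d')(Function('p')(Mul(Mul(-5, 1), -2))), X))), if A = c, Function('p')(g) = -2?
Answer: -42336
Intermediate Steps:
A = -3
X = -12 (X = Mul(4, -3) = -12)
Mul(Add(424, 8), Mul(7, Add(Function('d')(Function('p')(Mul(Mul(-5, 1), -2))), X))) = Mul(Add(424, 8), Mul(7, Add(-2, -12))) = Mul(432, Mul(7, -14)) = Mul(432, -98) = -42336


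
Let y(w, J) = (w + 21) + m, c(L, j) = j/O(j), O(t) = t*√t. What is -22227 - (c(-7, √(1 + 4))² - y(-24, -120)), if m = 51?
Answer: -22179 - √5/5 ≈ -22179.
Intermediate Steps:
O(t) = t^(3/2)
c(L, j) = j^(-½) (c(L, j) = j/(j^(3/2)) = j/j^(3/2) = j^(-½))
y(w, J) = 72 + w (y(w, J) = (w + 21) + 51 = (21 + w) + 51 = 72 + w)
-22227 - (c(-7, √(1 + 4))² - y(-24, -120)) = -22227 - (((√(1 + 4))^(-½))² - (72 - 24)) = -22227 - (((√5)^(-½))² - 1*48) = -22227 - ((5^(¾)/5)² - 48) = -22227 - (√5/5 - 48) = -22227 - (-48 + √5/5) = -22227 + (48 - √5/5) = -22179 - √5/5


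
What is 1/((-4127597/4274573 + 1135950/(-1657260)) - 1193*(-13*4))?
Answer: 236135961666/14648540644491857 ≈ 1.6120e-5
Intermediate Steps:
1/((-4127597/4274573 + 1135950/(-1657260)) - 1193*(-13*4)) = 1/((-4127597*1/4274573 + 1135950*(-1/1657260)) - (-62036)) = 1/((-4127597/4274573 - 37865/55242) - 1193*(-52)) = 1/(-389873420119/236135961666 + 62036) = 1/(14648540644491857/236135961666) = 236135961666/14648540644491857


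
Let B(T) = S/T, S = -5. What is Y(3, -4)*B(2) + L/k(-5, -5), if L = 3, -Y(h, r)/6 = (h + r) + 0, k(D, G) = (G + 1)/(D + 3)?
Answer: -27/2 ≈ -13.500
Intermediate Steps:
k(D, G) = (1 + G)/(3 + D)
B(T) = -5/T
Y(h, r) = -6*h - 6*r (Y(h, r) = -6*((h + r) + 0) = -6*(h + r) = -6*h - 6*r)
Y(3, -4)*B(2) + L/k(-5, -5) = (-6*3 - 6*(-4))*(-5/2) + 3/(((1 - 5)/(3 - 5))) = (-18 + 24)*(-5*1/2) + 3/((-4/(-2))) = 6*(-5/2) + 3/((-1/2*(-4))) = -15 + 3/2 = -27/2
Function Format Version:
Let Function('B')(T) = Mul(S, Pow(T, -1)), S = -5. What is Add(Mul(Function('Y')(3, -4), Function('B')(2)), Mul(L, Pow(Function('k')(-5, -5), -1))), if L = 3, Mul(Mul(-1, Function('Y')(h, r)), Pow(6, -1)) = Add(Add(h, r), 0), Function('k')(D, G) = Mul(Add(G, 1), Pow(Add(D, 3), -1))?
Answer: Rational(-27, 2) ≈ -13.500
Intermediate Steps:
Function('k')(D, G) = Mul(Pow(Add(3, D), -1), Add(1, G)) (Function('k')(D, G) = Mul(Add(1, G), Pow(Add(3, D), -1)) = Mul(Pow(Add(3, D), -1), Add(1, G)))
Function('B')(T) = Mul(-5, Pow(T, -1))
Function('Y')(h, r) = Add(Mul(-6, h), Mul(-6, r)) (Function('Y')(h, r) = Mul(-6, Add(Add(h, r), 0)) = Mul(-6, Add(h, r)) = Add(Mul(-6, h), Mul(-6, r)))
Add(Mul(Function('Y')(3, -4), Function('B')(2)), Mul(L, Pow(Function('k')(-5, -5), -1))) = Add(Mul(Add(Mul(-6, 3), Mul(-6, -4)), Mul(-5, Pow(2, -1))), Mul(3, Pow(Mul(Pow(Add(3, -5), -1), Add(1, -5)), -1))) = Add(Mul(Add(-18, 24), Mul(-5, Rational(1, 2))), Mul(3, Pow(Mul(Pow(-2, -1), -4), -1))) = Add(Mul(6, Rational(-5, 2)), Mul(3, Pow(Mul(Rational(-1, 2), -4), -1))) = Add(-15, Mul(3, Pow(2, -1))) = Add(-15, Mul(3, Rational(1, 2))) = Add(-15, Rational(3, 2)) = Rational(-27, 2)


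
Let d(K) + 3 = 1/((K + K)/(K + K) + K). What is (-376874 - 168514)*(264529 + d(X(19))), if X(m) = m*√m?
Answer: -164899816767686/1143 - 1727062*√19/1143 ≈ -1.4427e+11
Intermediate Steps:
X(m) = m^(3/2)
d(K) = -3 + 1/(1 + K) (d(K) = -3 + 1/((K + K)/(K + K) + K) = -3 + 1/((2*K)/((2*K)) + K) = -3 + 1/((2*K)*(1/(2*K)) + K) = -3 + 1/(1 + K))
(-376874 - 168514)*(264529 + d(X(19))) = (-376874 - 168514)*(264529 + (-2 - 57*√19)/(1 + 19^(3/2))) = -545388*(264529 + (-2 - 57*√19)/(1 + 19*√19)) = -144270942252 - 545388*(-2 - 57*√19)/(1 + 19*√19)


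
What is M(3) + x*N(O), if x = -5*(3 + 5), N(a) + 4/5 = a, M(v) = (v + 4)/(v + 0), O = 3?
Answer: -257/3 ≈ -85.667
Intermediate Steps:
M(v) = (4 + v)/v
N(a) = -⅘ + a
x = -40 (x = -5*8 = -40)
M(3) + x*N(O) = (4 + 3)/3 - 40*(-⅘ + 3) = (⅓)*7 - 40*11/5 = 7/3 - 88 = -257/3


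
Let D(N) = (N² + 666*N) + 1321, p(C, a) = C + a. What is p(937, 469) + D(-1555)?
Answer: 1385122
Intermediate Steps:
D(N) = 1321 + N² + 666*N
p(937, 469) + D(-1555) = (937 + 469) + (1321 + (-1555)² + 666*(-1555)) = 1406 + (1321 + 2418025 - 1035630) = 1406 + 1383716 = 1385122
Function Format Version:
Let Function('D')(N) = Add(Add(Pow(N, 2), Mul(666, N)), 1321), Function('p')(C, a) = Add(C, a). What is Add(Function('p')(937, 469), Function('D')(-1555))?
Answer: 1385122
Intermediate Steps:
Function('D')(N) = Add(1321, Pow(N, 2), Mul(666, N))
Add(Function('p')(937, 469), Function('D')(-1555)) = Add(Add(937, 469), Add(1321, Pow(-1555, 2), Mul(666, -1555))) = Add(1406, Add(1321, 2418025, -1035630)) = Add(1406, 1383716) = 1385122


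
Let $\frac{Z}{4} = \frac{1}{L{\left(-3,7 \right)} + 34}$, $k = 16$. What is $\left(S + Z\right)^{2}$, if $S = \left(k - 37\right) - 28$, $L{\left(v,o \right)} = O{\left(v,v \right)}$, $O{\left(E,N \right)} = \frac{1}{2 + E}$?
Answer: $\frac{2601769}{1089} \approx 2389.1$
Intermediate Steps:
$L{\left(v,o \right)} = \frac{1}{2 + v}$
$Z = \frac{4}{33}$ ($Z = \frac{4}{\frac{1}{2 - 3} + 34} = \frac{4}{\frac{1}{-1} + 34} = \frac{4}{-1 + 34} = \frac{4}{33} \approx 0.12121$)
$S = -49$ ($S = \left(16 - 37\right) - 28 = -21 - 28 = -49$)
$\left(S + Z\right)^{2} = \left(-49 + \frac{4}{33}\right)^{2} = \left(- \frac{1613}{33}\right)^{2} = \frac{2601769}{1089}$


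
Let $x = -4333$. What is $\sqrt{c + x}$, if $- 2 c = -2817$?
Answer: $\frac{i \sqrt{11698}}{2} \approx 54.079 i$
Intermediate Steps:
$c = \frac{2817}{2}$ ($c = \left(- \frac{1}{2}\right) \left(-2817\right) = \frac{2817}{2} \approx 1408.5$)
$\sqrt{c + x} = \sqrt{\frac{2817}{2} - 4333} = \sqrt{- \frac{5849}{2}} = \frac{i \sqrt{11698}}{2}$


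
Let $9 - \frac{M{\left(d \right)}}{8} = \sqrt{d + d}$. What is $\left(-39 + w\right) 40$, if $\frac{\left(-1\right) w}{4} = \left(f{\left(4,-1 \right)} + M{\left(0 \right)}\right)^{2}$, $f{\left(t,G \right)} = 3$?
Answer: $-901560$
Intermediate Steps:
$M{\left(d \right)} = 72 - 8 \sqrt{2} \sqrt{d}$ ($M{\left(d \right)} = 72 - 8 \sqrt{d + d} = 72 - 8 \sqrt{2 d} = 72 - 8 \sqrt{2} \sqrt{d}$)
$w = -22500$ ($w = - 4 \left(3 + \left(72 - 8 \sqrt{2} \sqrt{0}\right)\right)^{2} = - 4 \left(3 + \left(72 - 8 \sqrt{2} \cdot 0\right)\right)^{2} = - 4 \left(3 + \left(72 + 0\right)\right)^{2} = - 4 \left(3 + 72\right)^{2} = - 4 \cdot 75^{2} = \left(-4\right) 5625 = -22500$)
$\left(-39 + w\right) 40 = \left(-39 - 22500\right) 40 = \left(-22539\right) 40 = -901560$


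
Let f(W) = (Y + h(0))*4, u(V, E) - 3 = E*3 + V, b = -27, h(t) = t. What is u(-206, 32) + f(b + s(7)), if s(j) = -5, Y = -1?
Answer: -111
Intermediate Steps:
u(V, E) = 3 + V + 3*E (u(V, E) = 3 + (E*3 + V) = 3 + (3*E + V) = 3 + (V + 3*E) = 3 + V + 3*E)
f(W) = -4 (f(W) = (-1 + 0)*4 = -1*4 = -4)
u(-206, 32) + f(b + s(7)) = (3 - 206 + 3*32) - 4 = (3 - 206 + 96) - 4 = -107 - 4 = -111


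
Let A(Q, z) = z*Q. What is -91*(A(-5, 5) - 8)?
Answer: 3003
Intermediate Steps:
A(Q, z) = Q*z
-91*(A(-5, 5) - 8) = -91*(-5*5 - 8) = -91*(-25 - 8) = -91*(-33) = 3003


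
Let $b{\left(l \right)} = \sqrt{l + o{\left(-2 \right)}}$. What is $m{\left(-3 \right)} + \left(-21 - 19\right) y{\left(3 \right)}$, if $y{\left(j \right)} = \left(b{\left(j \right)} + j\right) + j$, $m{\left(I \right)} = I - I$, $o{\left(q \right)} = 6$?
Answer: $-360$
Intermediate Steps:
$m{\left(I \right)} = 0$
$b{\left(l \right)} = \sqrt{6 + l}$ ($b{\left(l \right)} = \sqrt{l + 6} = \sqrt{6 + l}$)
$y{\left(j \right)} = \sqrt{6 + j} + 2 j$ ($y{\left(j \right)} = \left(\sqrt{6 + j} + j\right) + j = \left(j + \sqrt{6 + j}\right) + j = \sqrt{6 + j} + 2 j$)
$m{\left(-3 \right)} + \left(-21 - 19\right) y{\left(3 \right)} = 0 + \left(-21 - 19\right) \left(\sqrt{6 + 3} + 2 \cdot 3\right) = 0 - 40 \left(\sqrt{9} + 6\right) = 0 - 40 \left(3 + 6\right) = 0 - 360 = -360$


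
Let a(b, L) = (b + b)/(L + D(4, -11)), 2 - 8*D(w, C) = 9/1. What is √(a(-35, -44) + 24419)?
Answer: 3*√349705131/359 ≈ 156.27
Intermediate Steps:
D(w, C) = -7/8 (D(w, C) = ¼ - 9/(8*1) = ¼ - 9/8 = -7/8)
a(b, L) = 2*b/(-7/8 + L) (a(b, L) = (b + b)/(L - 7/8) = (2*b)/(-7/8 + L) = 2*b/(-7/8 + L))
√(a(-35, -44) + 24419) = √(16*(-35)/(-7 + 8*(-44)) + 24419) = √(16*(-35)/(-7 - 352) + 24419) = √(16*(-35)/(-359) + 24419) = √(16*(-35)*(-1/359) + 24419) = √(560/359 + 24419) = √(8766981/359) = 3*√349705131/359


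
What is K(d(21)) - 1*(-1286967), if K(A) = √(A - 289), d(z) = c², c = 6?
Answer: 1286967 + I*√253 ≈ 1.287e+6 + 15.906*I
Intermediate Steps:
d(z) = 36 (d(z) = 6² = 36)
K(A) = √(-289 + A)
K(d(21)) - 1*(-1286967) = √(-289 + 36) - 1*(-1286967) = √(-253) + 1286967 = I*√253 + 1286967 = 1286967 + I*√253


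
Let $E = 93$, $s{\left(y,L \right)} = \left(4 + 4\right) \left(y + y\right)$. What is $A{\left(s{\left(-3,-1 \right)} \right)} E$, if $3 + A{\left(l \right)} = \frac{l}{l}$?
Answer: $-186$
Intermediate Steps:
$s{\left(y,L \right)} = 16 y$ ($s{\left(y,L \right)} = 8 \cdot 2 y = 16 y$)
$A{\left(l \right)} = -2$ ($A{\left(l \right)} = -3 + \frac{l}{l} = -3 + 1 = -2$)
$A{\left(s{\left(-3,-1 \right)} \right)} E = \left(-2\right) 93 = -186$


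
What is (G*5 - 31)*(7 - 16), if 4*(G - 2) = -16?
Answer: 369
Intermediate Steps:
G = -2 (G = 2 + (1/4)*(-16) = 2 - 4 = -2)
(G*5 - 31)*(7 - 16) = (-2*5 - 31)*(7 - 16) = (-10 - 31)*(-9) = -41*(-9) = 369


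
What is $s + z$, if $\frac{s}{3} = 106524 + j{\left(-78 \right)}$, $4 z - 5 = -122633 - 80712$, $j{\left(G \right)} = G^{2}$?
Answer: $286989$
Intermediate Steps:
$z = -50835$ ($z = \frac{5}{4} + \frac{-122633 - 80712}{4} = \frac{5}{4} + \frac{1}{4} \left(-203345\right) = \frac{5}{4} - \frac{203345}{4} = -50835$)
$s = 337824$ ($s = 3 \left(106524 + \left(-78\right)^{2}\right) = 3 \left(106524 + 6084\right) = 3 \cdot 112608 = 337824$)
$s + z = 337824 - 50835 = 286989$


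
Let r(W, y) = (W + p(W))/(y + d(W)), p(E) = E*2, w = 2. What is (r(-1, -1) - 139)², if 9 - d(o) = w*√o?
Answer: 22448635/1156 + 7107*I/289 ≈ 19419.0 + 24.592*I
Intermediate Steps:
p(E) = 2*E
d(o) = 9 - 2*√o
r(W, y) = 3*W/(9 + y - 2*√W) (r(W, y) = (W + 2*W)/(y + (9 - 2*√W)) = (3*W)/(9 + y - 2*√W) = 3*W/(9 + y - 2*√W))
(r(-1, -1) - 139)² = (3*(-1)/(9 - 1 - 2*I) - 139)² = (3*(-1)/(8 - 2*I) - 139)² = (3*(-1)*((8 + 2*I)/68) - 139)² = ((-6/17 - 3*I/34) - 139)² = (-2369/17 - 3*I/34)²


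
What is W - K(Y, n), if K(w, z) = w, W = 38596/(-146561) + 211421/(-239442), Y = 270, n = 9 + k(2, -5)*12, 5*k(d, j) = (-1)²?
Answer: -1359328499479/5013265566 ≈ -271.15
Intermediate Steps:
k(d, j) = ⅕ (k(d, j) = (⅕)*(-1)² = (⅕)*1 = ⅕)
n = 57/5 (n = 9 + (⅕)*12 = 9 + 12/5 = 57/5 ≈ 11.400)
W = -5746796659/5013265566 (W = 38596*(-1/146561) + 211421*(-1/239442) = -38596/146561 - 30203/34206 = -5746796659/5013265566 ≈ -1.1463)
W - K(Y, n) = -5746796659/5013265566 - 1*270 = -5746796659/5013265566 - 270 = -1359328499479/5013265566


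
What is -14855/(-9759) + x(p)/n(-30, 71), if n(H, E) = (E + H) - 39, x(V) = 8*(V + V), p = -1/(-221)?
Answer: 3361027/2156739 ≈ 1.5584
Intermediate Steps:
p = 1/221 (p = -1*(-1/221) = 1/221 ≈ 0.0045249)
x(V) = 16*V (x(V) = 8*(2*V) = 16*V)
n(H, E) = -39 + E + H
-14855/(-9759) + x(p)/n(-30, 71) = -14855/(-9759) + (16*(1/221))/(-39 + 71 - 30) = -14855*(-1/9759) + (16/221)/2 = 14855/9759 + (16/221)*(½) = 14855/9759 + 8/221 = 3361027/2156739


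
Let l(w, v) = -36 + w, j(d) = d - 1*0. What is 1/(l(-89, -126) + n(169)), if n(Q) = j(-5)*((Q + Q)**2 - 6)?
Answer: -1/571315 ≈ -1.7503e-6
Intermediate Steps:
j(d) = d (j(d) = d + 0 = d)
n(Q) = 30 - 20*Q**2 (n(Q) = -5*((Q + Q)**2 - 6) = -5*((2*Q)**2 - 6) = -5*(4*Q**2 - 6) = -5*(-6 + 4*Q**2) = 30 - 20*Q**2)
1/(l(-89, -126) + n(169)) = 1/((-36 - 89) + (30 - 20*169**2)) = 1/(-125 + (30 - 20*28561)) = 1/(-125 + (30 - 571220)) = 1/(-125 - 571190) = 1/(-571315) = -1/571315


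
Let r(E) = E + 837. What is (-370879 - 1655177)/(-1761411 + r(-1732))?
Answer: 1013028/881153 ≈ 1.1497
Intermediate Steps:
r(E) = 837 + E
(-370879 - 1655177)/(-1761411 + r(-1732)) = (-370879 - 1655177)/(-1761411 + (837 - 1732)) = -2026056/(-1761411 - 895) = -2026056/(-1762306) = -2026056*(-1/1762306) = 1013028/881153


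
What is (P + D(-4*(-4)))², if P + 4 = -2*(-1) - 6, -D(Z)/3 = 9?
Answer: 1225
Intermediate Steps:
D(Z) = -27 (D(Z) = -3*9 = -27)
P = -8 (P = -4 + (-2*(-1) - 6) = -4 + (2 - 6) = -4 - 4 = -8)
(P + D(-4*(-4)))² = (-8 - 27)² = (-35)² = 1225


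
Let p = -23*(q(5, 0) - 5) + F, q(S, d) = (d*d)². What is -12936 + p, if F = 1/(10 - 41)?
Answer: -397452/31 ≈ -12821.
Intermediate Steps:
q(S, d) = d⁴ (q(S, d) = (d²)² = d⁴)
F = -1/31 (F = 1/(-31) = -1/31 ≈ -0.032258)
p = 3564/31 (p = -23*(0⁴ - 5) - 1/31 = -23*(0 - 5) - 1/31 = -23*(-5) - 1/31 = 115 - 1/31 = 3564/31 ≈ 114.97)
-12936 + p = -12936 + 3564/31 = -397452/31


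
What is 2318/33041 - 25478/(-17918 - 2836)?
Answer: 23419115/18045603 ≈ 1.2978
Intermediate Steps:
2318/33041 - 25478/(-17918 - 2836) = 2318*(1/33041) - 25478/(-20754) = 122/1739 - 25478*(-1/20754) = 122/1739 + 12739/10377 = 23419115/18045603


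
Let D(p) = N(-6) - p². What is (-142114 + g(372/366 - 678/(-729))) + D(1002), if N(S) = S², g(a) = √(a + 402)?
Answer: -1146082 + √1095748734/1647 ≈ -1.1461e+6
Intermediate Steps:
g(a) = √(402 + a)
D(p) = 36 - p² (D(p) = (-6)² - p² = 36 - p²)
(-142114 + g(372/366 - 678/(-729))) + D(1002) = (-142114 + √(402 + (372/366 - 678/(-729)))) + (36 - 1*1002²) = (-142114 + √(402 + (372*(1/366) - 678*(-1/729)))) + (36 - 1*1004004) = (-142114 + √(402 + (62/61 + 226/243))) + (36 - 1004004) = (-142114 + √(402 + 28852/14823)) - 1003968 = (-142114 + √(5987698/14823)) - 1003968 = (-142114 + √1095748734/1647) - 1003968 = -1146082 + √1095748734/1647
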